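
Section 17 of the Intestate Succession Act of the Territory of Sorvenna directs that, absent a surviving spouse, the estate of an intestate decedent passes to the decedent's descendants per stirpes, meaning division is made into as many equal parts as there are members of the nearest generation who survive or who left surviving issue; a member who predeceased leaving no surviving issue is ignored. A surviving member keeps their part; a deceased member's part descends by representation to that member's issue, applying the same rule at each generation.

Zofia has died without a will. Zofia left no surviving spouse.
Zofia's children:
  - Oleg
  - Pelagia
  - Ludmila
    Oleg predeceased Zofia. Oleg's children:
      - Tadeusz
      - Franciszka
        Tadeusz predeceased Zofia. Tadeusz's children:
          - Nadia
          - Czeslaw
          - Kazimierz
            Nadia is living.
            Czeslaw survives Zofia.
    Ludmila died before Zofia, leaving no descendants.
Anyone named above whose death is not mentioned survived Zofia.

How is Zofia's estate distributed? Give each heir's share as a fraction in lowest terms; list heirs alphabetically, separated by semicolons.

Czeslaw 1/12; Franciszka 1/4; Kazimierz 1/12; Nadia 1/12; Pelagia 1/2

There is no surviving spouse, so the entire estate passes to Zofia's descendants per stirpes.
Ludmila left no surviving issue, so that branch lapses and is disregarded.
The estate is divided into 2 equal shares of 1/2 among Oleg, Pelagia.
Oleg predeceased; the 1/2 allotted to Oleg's branch passes to Oleg's issue by representation.
The 1/2 is divided into 2 equal shares of 1/4 among Tadeusz, Franciszka.
Tadeusz predeceased; the 1/4 allotted to Tadeusz's branch passes to Tadeusz's issue by representation.
The 1/4 is divided into 3 equal shares of 1/12 among Nadia, Czeslaw, Kazimierz.
Nadia is living and takes 1/12.
Czeslaw is living and takes 1/12.
Kazimierz is living and takes 1/12.
Franciszka is living and takes 1/4.
Pelagia is living and takes 1/2.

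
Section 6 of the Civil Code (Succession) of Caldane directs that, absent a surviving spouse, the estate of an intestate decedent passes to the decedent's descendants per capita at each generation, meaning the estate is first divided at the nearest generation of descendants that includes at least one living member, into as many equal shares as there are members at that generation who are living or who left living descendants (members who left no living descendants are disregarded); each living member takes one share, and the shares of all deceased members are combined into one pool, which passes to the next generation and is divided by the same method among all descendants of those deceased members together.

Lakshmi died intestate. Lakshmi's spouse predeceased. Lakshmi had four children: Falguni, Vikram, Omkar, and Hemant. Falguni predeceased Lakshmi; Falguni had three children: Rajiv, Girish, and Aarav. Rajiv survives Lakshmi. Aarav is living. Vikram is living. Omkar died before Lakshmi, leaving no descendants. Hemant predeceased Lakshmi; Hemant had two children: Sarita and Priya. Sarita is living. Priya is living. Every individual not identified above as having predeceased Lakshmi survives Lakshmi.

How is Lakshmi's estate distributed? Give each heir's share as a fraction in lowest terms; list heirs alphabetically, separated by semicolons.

There is no surviving spouse, so the entire estate passes to Lakshmi's descendants per capita at each generation.
At generation 1 (Falguni, Vikram, Hemant) there are 3 shares of (1)/3 = 1/3 each.
Living: Vikram — each takes 1/3.
Deceased: Falguni and Hemant. Their combined 2/3 is pooled and carried to generation 2.
At generation 2 (Rajiv, Girish, Aarav, Sarita, Priya) there are 5 shares of (2/3)/5 = 2/15 each.
Living: Rajiv, Girish, Aarav, Sarita, and Priya — each takes 2/15.

Aarav 2/15; Girish 2/15; Priya 2/15; Rajiv 2/15; Sarita 2/15; Vikram 1/3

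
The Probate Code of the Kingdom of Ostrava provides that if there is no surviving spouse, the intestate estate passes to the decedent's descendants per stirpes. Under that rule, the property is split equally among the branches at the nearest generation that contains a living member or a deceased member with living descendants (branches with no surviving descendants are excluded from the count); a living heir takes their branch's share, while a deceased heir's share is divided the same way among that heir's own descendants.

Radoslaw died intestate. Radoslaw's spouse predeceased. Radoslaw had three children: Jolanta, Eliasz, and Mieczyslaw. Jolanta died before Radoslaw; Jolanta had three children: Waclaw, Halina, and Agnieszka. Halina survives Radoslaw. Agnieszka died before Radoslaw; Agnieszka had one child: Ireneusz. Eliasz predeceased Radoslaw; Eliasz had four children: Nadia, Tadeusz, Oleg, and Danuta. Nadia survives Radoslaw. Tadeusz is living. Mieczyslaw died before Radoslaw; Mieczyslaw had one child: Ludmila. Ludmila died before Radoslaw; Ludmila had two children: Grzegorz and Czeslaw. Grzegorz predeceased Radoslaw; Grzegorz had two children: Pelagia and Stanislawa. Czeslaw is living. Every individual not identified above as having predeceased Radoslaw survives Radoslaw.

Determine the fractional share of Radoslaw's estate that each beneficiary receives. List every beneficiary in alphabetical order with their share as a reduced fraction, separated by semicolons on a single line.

Czeslaw 1/6; Danuta 1/12; Halina 1/9; Ireneusz 1/9; Nadia 1/12; Oleg 1/12; Pelagia 1/12; Stanislawa 1/12; Tadeusz 1/12; Waclaw 1/9

There is no surviving spouse, so the entire estate passes to Radoslaw's descendants per stirpes.
The estate is divided into 3 equal shares of 1/3 among Jolanta, Eliasz, Mieczyslaw.
Jolanta predeceased; the 1/3 allotted to Jolanta's branch passes to Jolanta's issue by representation.
The 1/3 is divided into 3 equal shares of 1/9 among Waclaw, Halina, Agnieszka.
Waclaw is living and takes 1/9.
Halina is living and takes 1/9.
Agnieszka predeceased; the 1/9 allotted to Agnieszka's branch passes to Agnieszka's issue by representation.
Ireneusz is the sole taker at this level and receives the full 1/9.
Eliasz predeceased; the 1/3 allotted to Eliasz's branch passes to Eliasz's issue by representation.
The 1/3 is divided into 4 equal shares of 1/12 among Nadia, Tadeusz, Oleg, Danuta.
Nadia is living and takes 1/12.
Tadeusz is living and takes 1/12.
Oleg is living and takes 1/12.
Danuta is living and takes 1/12.
Mieczyslaw predeceased; the 1/3 allotted to Mieczyslaw's branch passes to Mieczyslaw's issue by representation.
Ludmila's line is the sole branch at this level, so the full 1/3 passes to Ludmila's issue by representation.
The 1/3 is divided into 2 equal shares of 1/6 among Grzegorz, Czeslaw.
Grzegorz predeceased; the 1/6 allotted to Grzegorz's branch passes to Grzegorz's issue by representation.
The 1/6 is divided into 2 equal shares of 1/12 among Pelagia, Stanislawa.
Pelagia is living and takes 1/12.
Stanislawa is living and takes 1/12.
Czeslaw is living and takes 1/6.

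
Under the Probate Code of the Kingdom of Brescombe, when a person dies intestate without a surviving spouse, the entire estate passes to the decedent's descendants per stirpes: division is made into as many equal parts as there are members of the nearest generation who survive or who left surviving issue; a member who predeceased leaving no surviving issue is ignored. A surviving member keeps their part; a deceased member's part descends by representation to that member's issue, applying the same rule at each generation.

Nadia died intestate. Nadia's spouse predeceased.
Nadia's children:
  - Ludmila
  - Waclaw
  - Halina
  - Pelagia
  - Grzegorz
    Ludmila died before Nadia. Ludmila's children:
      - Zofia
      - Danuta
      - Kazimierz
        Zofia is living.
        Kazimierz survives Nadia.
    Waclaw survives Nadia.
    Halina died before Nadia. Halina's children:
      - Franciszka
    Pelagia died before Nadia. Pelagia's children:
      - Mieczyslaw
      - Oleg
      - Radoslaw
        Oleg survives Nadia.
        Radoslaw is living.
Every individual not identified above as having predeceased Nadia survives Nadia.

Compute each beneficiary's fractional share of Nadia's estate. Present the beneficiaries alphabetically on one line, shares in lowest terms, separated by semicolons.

Danuta 1/15; Franciszka 1/5; Grzegorz 1/5; Kazimierz 1/15; Mieczyslaw 1/15; Oleg 1/15; Radoslaw 1/15; Waclaw 1/5; Zofia 1/15

There is no surviving spouse, so the entire estate passes to Nadia's descendants per stirpes.
The estate is divided into 5 equal shares of 1/5 among Ludmila, Waclaw, Halina, Pelagia, Grzegorz.
Ludmila predeceased; the 1/5 allotted to Ludmila's branch passes to Ludmila's issue by representation.
The 1/5 is divided into 3 equal shares of 1/15 among Zofia, Danuta, Kazimierz.
Zofia is living and takes 1/15.
Danuta is living and takes 1/15.
Kazimierz is living and takes 1/15.
Waclaw is living and takes 1/5.
Halina predeceased; the 1/5 allotted to Halina's branch passes to Halina's issue by representation.
Franciszka is the sole taker at this level and receives the full 1/5.
Pelagia predeceased; the 1/5 allotted to Pelagia's branch passes to Pelagia's issue by representation.
The 1/5 is divided into 3 equal shares of 1/15 among Mieczyslaw, Oleg, Radoslaw.
Mieczyslaw is living and takes 1/15.
Oleg is living and takes 1/15.
Radoslaw is living and takes 1/15.
Grzegorz is living and takes 1/5.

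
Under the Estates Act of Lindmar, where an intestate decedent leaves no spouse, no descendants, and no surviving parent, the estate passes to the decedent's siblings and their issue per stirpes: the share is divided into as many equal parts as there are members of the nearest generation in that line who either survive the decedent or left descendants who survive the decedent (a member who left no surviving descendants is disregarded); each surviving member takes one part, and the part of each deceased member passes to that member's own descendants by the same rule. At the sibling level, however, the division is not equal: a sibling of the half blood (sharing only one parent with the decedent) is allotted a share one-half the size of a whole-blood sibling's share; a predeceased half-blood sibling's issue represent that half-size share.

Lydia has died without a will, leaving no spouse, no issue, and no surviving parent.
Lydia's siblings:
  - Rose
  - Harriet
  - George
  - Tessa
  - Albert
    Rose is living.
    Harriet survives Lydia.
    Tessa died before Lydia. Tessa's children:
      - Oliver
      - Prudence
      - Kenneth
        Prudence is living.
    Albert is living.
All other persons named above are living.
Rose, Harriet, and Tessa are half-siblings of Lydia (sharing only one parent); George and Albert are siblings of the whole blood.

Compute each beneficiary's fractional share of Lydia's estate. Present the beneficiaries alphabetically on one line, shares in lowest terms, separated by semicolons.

Albert 2/7; George 2/7; Harriet 1/7; Kenneth 1/21; Oliver 1/21; Prudence 1/21; Rose 1/7

No spouse, descendants, or parent survives, so the estate passes to Lydia's siblings per stirpes.
Half-blood siblings count for one-half the weight of whole-blood siblings at the initial division.
Dividing 1 in proportion to weights (total weight 7/2): Rose (weight 1/2) → 1/7; Harriet (weight 1/2) → 1/7; George (weight 1) → 2/7; Tessa (weight 1/2) → 1/7; Albert (weight 1) → 2/7.
Rose is living and takes 1/7.
Harriet is living and takes 1/7.
George is living and takes 2/7.
Tessa predeceased; the 1/7 allotted to Tessa's branch passes to Tessa's issue by representation.
The 1/7 is divided into 3 equal shares of 1/21 among Oliver, Prudence, Kenneth.
Oliver is living and takes 1/21.
Prudence is living and takes 1/21.
Kenneth is living and takes 1/21.
Albert is living and takes 2/7.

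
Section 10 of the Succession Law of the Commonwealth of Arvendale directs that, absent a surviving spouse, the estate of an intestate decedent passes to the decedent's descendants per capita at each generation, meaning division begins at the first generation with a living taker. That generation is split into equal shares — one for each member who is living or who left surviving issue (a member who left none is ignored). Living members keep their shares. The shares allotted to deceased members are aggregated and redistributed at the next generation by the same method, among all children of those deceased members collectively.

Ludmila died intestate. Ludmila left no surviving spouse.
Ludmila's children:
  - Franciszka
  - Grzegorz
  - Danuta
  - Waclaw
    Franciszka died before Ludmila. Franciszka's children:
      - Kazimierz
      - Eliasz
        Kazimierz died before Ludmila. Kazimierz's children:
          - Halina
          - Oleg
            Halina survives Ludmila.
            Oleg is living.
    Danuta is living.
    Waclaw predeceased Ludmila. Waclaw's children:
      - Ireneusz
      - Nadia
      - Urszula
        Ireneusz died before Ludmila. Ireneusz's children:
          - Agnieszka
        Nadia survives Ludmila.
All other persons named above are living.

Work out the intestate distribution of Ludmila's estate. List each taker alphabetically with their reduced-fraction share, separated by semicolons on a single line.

Agnieszka 1/15; Danuta 1/4; Eliasz 1/10; Grzegorz 1/4; Halina 1/15; Nadia 1/10; Oleg 1/15; Urszula 1/10

There is no surviving spouse, so the entire estate passes to Ludmila's descendants per capita at each generation.
At generation 1 (Franciszka, Grzegorz, Danuta, Waclaw) there are 4 shares of (1)/4 = 1/4 each.
Living: Grzegorz and Danuta — each takes 1/4.
Deceased: Franciszka and Waclaw. Their combined 1/2 is pooled and carried to generation 2.
At generation 2 (Kazimierz, Eliasz, Ireneusz, Nadia, Urszula) there are 5 shares of (1/2)/5 = 1/10 each.
Living: Eliasz, Nadia, and Urszula — each takes 1/10.
Deceased: Kazimierz and Ireneusz. Their combined 1/5 is pooled and carried to generation 3.
At generation 3 (Halina, Oleg, Agnieszka) there are 3 shares of (1/5)/3 = 1/15 each.
Living: Halina, Oleg, and Agnieszka — each takes 1/15.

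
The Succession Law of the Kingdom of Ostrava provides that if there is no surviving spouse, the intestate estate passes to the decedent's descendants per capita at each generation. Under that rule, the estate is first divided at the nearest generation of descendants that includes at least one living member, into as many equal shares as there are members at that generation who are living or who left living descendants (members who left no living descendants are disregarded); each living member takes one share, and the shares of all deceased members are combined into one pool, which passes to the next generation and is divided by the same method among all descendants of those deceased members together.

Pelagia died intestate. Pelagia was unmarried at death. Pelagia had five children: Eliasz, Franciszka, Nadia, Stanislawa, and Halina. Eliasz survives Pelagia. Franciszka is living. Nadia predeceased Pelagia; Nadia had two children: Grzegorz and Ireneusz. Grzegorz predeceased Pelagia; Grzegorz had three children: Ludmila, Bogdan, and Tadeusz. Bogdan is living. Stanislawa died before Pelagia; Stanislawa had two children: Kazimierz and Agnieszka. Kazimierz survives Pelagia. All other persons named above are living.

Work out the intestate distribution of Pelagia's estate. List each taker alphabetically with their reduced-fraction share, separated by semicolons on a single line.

Agnieszka 1/10; Bogdan 1/30; Eliasz 1/5; Franciszka 1/5; Halina 1/5; Ireneusz 1/10; Kazimierz 1/10; Ludmila 1/30; Tadeusz 1/30

There is no surviving spouse, so the entire estate passes to Pelagia's descendants per capita at each generation.
At generation 1 (Eliasz, Franciszka, Nadia, Stanislawa, Halina) there are 5 shares of (1)/5 = 1/5 each.
Living: Eliasz, Franciszka, and Halina — each takes 1/5.
Deceased: Nadia and Stanislawa. Their combined 2/5 is pooled and carried to generation 2.
At generation 2 (Grzegorz, Ireneusz, Kazimierz, Agnieszka) there are 4 shares of (2/5)/4 = 1/10 each.
Living: Ireneusz, Kazimierz, and Agnieszka — each takes 1/10.
Deceased: Grzegorz. That 1/10 share is carried to generation 3.
At generation 3 (Ludmila, Bogdan, Tadeusz) there are 3 shares of (1/10)/3 = 1/30 each.
Living: Ludmila, Bogdan, and Tadeusz — each takes 1/30.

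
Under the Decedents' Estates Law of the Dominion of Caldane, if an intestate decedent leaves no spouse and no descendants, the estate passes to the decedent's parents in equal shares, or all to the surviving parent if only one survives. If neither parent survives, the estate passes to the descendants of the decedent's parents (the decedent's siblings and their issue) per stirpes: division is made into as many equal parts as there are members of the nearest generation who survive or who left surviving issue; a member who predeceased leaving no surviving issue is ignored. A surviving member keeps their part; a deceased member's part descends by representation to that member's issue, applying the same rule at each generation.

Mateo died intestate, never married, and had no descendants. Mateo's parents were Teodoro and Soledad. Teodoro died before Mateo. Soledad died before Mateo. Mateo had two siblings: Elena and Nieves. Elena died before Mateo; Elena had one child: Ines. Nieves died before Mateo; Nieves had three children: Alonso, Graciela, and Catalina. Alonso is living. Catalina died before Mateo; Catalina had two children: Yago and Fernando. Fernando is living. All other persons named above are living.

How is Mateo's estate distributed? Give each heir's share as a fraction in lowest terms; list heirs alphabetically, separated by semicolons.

Alonso 1/6; Fernando 1/12; Graciela 1/6; Ines 1/2; Yago 1/12

Neither parent survives and there are no descendants, so the estate passes to Mateo's siblings and their issue per stirpes.
The estate is divided into 2 equal shares of 1/2 among Elena, Nieves.
Elena predeceased; the 1/2 allotted to Elena's branch passes to Elena's issue by representation.
Ines is the sole taker at this level and receives the full 1/2.
Nieves predeceased; the 1/2 allotted to Nieves's branch passes to Nieves's issue by representation.
The 1/2 is divided into 3 equal shares of 1/6 among Alonso, Graciela, Catalina.
Alonso is living and takes 1/6.
Graciela is living and takes 1/6.
Catalina predeceased; the 1/6 allotted to Catalina's branch passes to Catalina's issue by representation.
The 1/6 is divided into 2 equal shares of 1/12 among Yago, Fernando.
Yago is living and takes 1/12.
Fernando is living and takes 1/12.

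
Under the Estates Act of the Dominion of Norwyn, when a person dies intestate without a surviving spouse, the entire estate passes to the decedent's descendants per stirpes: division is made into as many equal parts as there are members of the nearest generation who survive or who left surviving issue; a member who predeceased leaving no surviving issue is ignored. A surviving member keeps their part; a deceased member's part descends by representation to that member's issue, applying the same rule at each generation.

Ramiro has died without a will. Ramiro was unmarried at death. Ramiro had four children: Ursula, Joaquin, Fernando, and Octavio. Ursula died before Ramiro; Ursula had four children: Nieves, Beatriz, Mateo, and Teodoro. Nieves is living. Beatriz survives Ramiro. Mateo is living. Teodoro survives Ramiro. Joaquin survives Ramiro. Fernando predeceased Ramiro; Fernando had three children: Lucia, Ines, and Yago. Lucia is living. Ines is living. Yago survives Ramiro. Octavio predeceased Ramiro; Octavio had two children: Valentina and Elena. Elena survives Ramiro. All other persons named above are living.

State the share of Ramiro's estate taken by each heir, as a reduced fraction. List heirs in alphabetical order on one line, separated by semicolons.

There is no surviving spouse, so the entire estate passes to Ramiro's descendants per stirpes.
The estate is divided into 4 equal shares of 1/4 among Ursula, Joaquin, Fernando, Octavio.
Ursula predeceased; the 1/4 allotted to Ursula's branch passes to Ursula's issue by representation.
The 1/4 is divided into 4 equal shares of 1/16 among Nieves, Beatriz, Mateo, Teodoro.
Nieves is living and takes 1/16.
Beatriz is living and takes 1/16.
Mateo is living and takes 1/16.
Teodoro is living and takes 1/16.
Joaquin is living and takes 1/4.
Fernando predeceased; the 1/4 allotted to Fernando's branch passes to Fernando's issue by representation.
The 1/4 is divided into 3 equal shares of 1/12 among Lucia, Ines, Yago.
Lucia is living and takes 1/12.
Ines is living and takes 1/12.
Yago is living and takes 1/12.
Octavio predeceased; the 1/4 allotted to Octavio's branch passes to Octavio's issue by representation.
The 1/4 is divided into 2 equal shares of 1/8 among Valentina, Elena.
Valentina is living and takes 1/8.
Elena is living and takes 1/8.

Beatriz 1/16; Elena 1/8; Ines 1/12; Joaquin 1/4; Lucia 1/12; Mateo 1/16; Nieves 1/16; Teodoro 1/16; Valentina 1/8; Yago 1/12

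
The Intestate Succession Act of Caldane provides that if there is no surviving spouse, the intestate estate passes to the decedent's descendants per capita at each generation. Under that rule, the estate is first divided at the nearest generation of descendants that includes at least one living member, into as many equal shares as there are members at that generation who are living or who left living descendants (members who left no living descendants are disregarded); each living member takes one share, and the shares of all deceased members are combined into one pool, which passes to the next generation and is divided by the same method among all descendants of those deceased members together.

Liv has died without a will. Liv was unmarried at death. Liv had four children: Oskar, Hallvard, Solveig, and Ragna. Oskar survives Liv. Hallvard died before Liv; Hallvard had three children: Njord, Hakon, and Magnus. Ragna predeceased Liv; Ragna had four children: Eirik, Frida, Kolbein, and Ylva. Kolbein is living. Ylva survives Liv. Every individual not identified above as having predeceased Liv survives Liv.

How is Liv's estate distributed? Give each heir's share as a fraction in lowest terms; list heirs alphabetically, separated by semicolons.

Eirik 1/14; Frida 1/14; Hakon 1/14; Kolbein 1/14; Magnus 1/14; Njord 1/14; Oskar 1/4; Solveig 1/4; Ylva 1/14

There is no surviving spouse, so the entire estate passes to Liv's descendants per capita at each generation.
At generation 1 (Oskar, Hallvard, Solveig, Ragna) there are 4 shares of (1)/4 = 1/4 each.
Living: Oskar and Solveig — each takes 1/4.
Deceased: Hallvard and Ragna. Their combined 1/2 is pooled and carried to generation 2.
At generation 2 (Njord, Hakon, Magnus, Eirik, Frida, Kolbein, Ylva) there are 7 shares of (1/2)/7 = 1/14 each.
Living: Njord, Hakon, Magnus, Eirik, Frida, Kolbein, and Ylva — each takes 1/14.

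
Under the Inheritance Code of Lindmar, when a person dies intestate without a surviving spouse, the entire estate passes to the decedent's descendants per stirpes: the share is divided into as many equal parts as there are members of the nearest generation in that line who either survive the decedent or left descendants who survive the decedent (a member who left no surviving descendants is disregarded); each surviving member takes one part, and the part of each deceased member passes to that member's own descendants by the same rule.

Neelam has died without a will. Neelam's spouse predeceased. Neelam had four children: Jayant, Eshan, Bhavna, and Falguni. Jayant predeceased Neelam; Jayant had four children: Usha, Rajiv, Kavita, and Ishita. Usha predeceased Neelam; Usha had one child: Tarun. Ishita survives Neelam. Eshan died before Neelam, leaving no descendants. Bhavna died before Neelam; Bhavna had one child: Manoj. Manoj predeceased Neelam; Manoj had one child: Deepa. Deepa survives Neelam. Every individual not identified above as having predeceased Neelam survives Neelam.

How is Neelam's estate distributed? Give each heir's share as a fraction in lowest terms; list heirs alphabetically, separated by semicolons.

There is no surviving spouse, so the entire estate passes to Neelam's descendants per stirpes.
Eshan left no surviving issue, so that branch lapses and is disregarded.
The estate is divided into 3 equal shares of 1/3 among Jayant, Bhavna, Falguni.
Jayant predeceased; the 1/3 allotted to Jayant's branch passes to Jayant's issue by representation.
The 1/3 is divided into 4 equal shares of 1/12 among Usha, Rajiv, Kavita, Ishita.
Usha predeceased; the 1/12 allotted to Usha's branch passes to Usha's issue by representation.
Tarun is the sole taker at this level and receives the full 1/12.
Rajiv is living and takes 1/12.
Kavita is living and takes 1/12.
Ishita is living and takes 1/12.
Bhavna predeceased; the 1/3 allotted to Bhavna's branch passes to Bhavna's issue by representation.
Manoj's line is the sole branch at this level, so the full 1/3 passes to Manoj's issue by representation.
Deepa is the sole taker at this level and receives the full 1/3.
Falguni is living and takes 1/3.

Deepa 1/3; Falguni 1/3; Ishita 1/12; Kavita 1/12; Rajiv 1/12; Tarun 1/12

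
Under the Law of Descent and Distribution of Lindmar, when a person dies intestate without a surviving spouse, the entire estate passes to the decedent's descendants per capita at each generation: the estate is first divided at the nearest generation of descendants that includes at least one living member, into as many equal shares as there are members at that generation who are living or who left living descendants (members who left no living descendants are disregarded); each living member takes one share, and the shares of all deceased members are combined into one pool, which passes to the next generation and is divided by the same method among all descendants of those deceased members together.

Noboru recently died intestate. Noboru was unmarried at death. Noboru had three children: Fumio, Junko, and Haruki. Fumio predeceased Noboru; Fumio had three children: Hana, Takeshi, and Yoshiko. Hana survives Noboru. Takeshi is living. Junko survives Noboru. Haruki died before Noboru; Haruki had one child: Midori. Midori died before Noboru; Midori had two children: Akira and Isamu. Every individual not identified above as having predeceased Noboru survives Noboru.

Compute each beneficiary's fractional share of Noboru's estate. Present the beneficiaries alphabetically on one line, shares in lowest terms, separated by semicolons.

There is no surviving spouse, so the entire estate passes to Noboru's descendants per capita at each generation.
At generation 1 (Fumio, Junko, Haruki) there are 3 shares of (1)/3 = 1/3 each.
Living: Junko — each takes 1/3.
Deceased: Fumio and Haruki. Their combined 2/3 is pooled and carried to generation 2.
At generation 2 (Hana, Takeshi, Yoshiko, Midori) there are 4 shares of (2/3)/4 = 1/6 each.
Living: Hana, Takeshi, and Yoshiko — each takes 1/6.
Deceased: Midori. That 1/6 share is carried to generation 3.
At generation 3 (Akira, Isamu) there are 2 shares of (1/6)/2 = 1/12 each.
Living: Akira and Isamu — each takes 1/12.

Akira 1/12; Hana 1/6; Isamu 1/12; Junko 1/3; Takeshi 1/6; Yoshiko 1/6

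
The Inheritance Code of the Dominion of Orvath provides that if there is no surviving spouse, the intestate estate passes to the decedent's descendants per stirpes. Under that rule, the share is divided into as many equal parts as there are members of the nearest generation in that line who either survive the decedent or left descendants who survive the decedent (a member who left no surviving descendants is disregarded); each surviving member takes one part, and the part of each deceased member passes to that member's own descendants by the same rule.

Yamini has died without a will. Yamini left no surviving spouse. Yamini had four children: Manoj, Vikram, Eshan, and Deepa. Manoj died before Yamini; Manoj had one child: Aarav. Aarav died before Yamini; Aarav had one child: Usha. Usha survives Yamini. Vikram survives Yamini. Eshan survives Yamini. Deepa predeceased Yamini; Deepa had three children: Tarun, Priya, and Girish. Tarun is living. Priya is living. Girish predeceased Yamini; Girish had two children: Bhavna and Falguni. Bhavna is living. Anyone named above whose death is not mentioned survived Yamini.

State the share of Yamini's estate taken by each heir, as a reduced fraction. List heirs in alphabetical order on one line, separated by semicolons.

There is no surviving spouse, so the entire estate passes to Yamini's descendants per stirpes.
The estate is divided into 4 equal shares of 1/4 among Manoj, Vikram, Eshan, Deepa.
Manoj predeceased; the 1/4 allotted to Manoj's branch passes to Manoj's issue by representation.
Aarav's line is the sole branch at this level, so the full 1/4 passes to Aarav's issue by representation.
Usha is the sole taker at this level and receives the full 1/4.
Vikram is living and takes 1/4.
Eshan is living and takes 1/4.
Deepa predeceased; the 1/4 allotted to Deepa's branch passes to Deepa's issue by representation.
The 1/4 is divided into 3 equal shares of 1/12 among Tarun, Priya, Girish.
Tarun is living and takes 1/12.
Priya is living and takes 1/12.
Girish predeceased; the 1/12 allotted to Girish's branch passes to Girish's issue by representation.
The 1/12 is divided into 2 equal shares of 1/24 among Bhavna, Falguni.
Bhavna is living and takes 1/24.
Falguni is living and takes 1/24.

Bhavna 1/24; Eshan 1/4; Falguni 1/24; Priya 1/12; Tarun 1/12; Usha 1/4; Vikram 1/4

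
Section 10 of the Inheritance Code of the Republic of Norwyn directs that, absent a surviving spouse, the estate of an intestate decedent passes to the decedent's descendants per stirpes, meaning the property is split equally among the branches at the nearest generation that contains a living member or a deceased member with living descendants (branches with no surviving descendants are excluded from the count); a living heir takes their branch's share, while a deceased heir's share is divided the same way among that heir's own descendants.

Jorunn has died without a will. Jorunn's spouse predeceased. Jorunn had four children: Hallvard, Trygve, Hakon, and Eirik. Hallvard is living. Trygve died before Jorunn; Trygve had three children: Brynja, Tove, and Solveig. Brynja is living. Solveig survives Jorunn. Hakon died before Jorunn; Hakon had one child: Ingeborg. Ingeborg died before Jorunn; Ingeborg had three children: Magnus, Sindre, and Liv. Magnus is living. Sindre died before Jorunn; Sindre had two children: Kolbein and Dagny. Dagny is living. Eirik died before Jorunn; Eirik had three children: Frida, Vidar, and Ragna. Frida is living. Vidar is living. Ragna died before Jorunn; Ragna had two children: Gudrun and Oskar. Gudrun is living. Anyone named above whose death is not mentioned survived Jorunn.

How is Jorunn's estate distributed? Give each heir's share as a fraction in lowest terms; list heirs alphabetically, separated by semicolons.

There is no surviving spouse, so the entire estate passes to Jorunn's descendants per stirpes.
The estate is divided into 4 equal shares of 1/4 among Hallvard, Trygve, Hakon, Eirik.
Hallvard is living and takes 1/4.
Trygve predeceased; the 1/4 allotted to Trygve's branch passes to Trygve's issue by representation.
The 1/4 is divided into 3 equal shares of 1/12 among Brynja, Tove, Solveig.
Brynja is living and takes 1/12.
Tove is living and takes 1/12.
Solveig is living and takes 1/12.
Hakon predeceased; the 1/4 allotted to Hakon's branch passes to Hakon's issue by representation.
Ingeborg's line is the sole branch at this level, so the full 1/4 passes to Ingeborg's issue by representation.
The 1/4 is divided into 3 equal shares of 1/12 among Magnus, Sindre, Liv.
Magnus is living and takes 1/12.
Sindre predeceased; the 1/12 allotted to Sindre's branch passes to Sindre's issue by representation.
The 1/12 is divided into 2 equal shares of 1/24 among Kolbein, Dagny.
Kolbein is living and takes 1/24.
Dagny is living and takes 1/24.
Liv is living and takes 1/12.
Eirik predeceased; the 1/4 allotted to Eirik's branch passes to Eirik's issue by representation.
The 1/4 is divided into 3 equal shares of 1/12 among Frida, Vidar, Ragna.
Frida is living and takes 1/12.
Vidar is living and takes 1/12.
Ragna predeceased; the 1/12 allotted to Ragna's branch passes to Ragna's issue by representation.
The 1/12 is divided into 2 equal shares of 1/24 among Gudrun, Oskar.
Gudrun is living and takes 1/24.
Oskar is living and takes 1/24.

Brynja 1/12; Dagny 1/24; Frida 1/12; Gudrun 1/24; Hallvard 1/4; Kolbein 1/24; Liv 1/12; Magnus 1/12; Oskar 1/24; Solveig 1/12; Tove 1/12; Vidar 1/12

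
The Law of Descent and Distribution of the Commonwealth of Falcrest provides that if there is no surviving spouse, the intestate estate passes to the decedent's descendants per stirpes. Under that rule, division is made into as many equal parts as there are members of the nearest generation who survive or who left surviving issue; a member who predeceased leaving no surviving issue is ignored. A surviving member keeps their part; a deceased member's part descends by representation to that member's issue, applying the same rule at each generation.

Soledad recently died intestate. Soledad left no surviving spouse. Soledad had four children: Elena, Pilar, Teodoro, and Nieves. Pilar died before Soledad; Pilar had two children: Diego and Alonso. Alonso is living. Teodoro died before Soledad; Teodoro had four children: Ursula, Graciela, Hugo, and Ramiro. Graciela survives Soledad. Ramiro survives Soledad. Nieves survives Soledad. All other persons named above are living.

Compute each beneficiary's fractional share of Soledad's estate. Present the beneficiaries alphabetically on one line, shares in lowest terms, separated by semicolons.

There is no surviving spouse, so the entire estate passes to Soledad's descendants per stirpes.
The estate is divided into 4 equal shares of 1/4 among Elena, Pilar, Teodoro, Nieves.
Elena is living and takes 1/4.
Pilar predeceased; the 1/4 allotted to Pilar's branch passes to Pilar's issue by representation.
The 1/4 is divided into 2 equal shares of 1/8 among Diego, Alonso.
Diego is living and takes 1/8.
Alonso is living and takes 1/8.
Teodoro predeceased; the 1/4 allotted to Teodoro's branch passes to Teodoro's issue by representation.
The 1/4 is divided into 4 equal shares of 1/16 among Ursula, Graciela, Hugo, Ramiro.
Ursula is living and takes 1/16.
Graciela is living and takes 1/16.
Hugo is living and takes 1/16.
Ramiro is living and takes 1/16.
Nieves is living and takes 1/4.

Alonso 1/8; Diego 1/8; Elena 1/4; Graciela 1/16; Hugo 1/16; Nieves 1/4; Ramiro 1/16; Ursula 1/16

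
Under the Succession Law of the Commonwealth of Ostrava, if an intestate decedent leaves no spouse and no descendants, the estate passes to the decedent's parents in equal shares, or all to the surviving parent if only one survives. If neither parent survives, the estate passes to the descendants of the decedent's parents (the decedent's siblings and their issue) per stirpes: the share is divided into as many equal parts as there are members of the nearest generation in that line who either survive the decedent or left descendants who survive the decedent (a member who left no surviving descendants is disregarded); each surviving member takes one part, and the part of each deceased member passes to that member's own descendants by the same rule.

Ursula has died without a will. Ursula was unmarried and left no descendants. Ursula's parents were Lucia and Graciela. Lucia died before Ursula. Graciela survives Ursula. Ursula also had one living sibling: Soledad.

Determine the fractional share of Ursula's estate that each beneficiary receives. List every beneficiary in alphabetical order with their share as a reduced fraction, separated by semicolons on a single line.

Only one parent, Graciela, survives, so Graciela takes the entire estate. The siblings take nothing because a surviving parent has priority.

Graciela 1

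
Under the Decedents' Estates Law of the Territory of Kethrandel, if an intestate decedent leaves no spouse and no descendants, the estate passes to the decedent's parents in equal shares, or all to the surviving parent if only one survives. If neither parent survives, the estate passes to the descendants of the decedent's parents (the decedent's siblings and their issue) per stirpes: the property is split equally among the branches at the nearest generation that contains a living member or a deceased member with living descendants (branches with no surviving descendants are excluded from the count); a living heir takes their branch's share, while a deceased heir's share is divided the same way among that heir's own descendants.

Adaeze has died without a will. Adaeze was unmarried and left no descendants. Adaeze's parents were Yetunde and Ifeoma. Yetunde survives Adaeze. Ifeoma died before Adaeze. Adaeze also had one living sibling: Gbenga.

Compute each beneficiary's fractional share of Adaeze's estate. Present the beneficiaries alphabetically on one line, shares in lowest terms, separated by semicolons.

Only one parent, Yetunde, survives, so Yetunde takes the entire estate. The siblings take nothing because a surviving parent has priority.

Yetunde 1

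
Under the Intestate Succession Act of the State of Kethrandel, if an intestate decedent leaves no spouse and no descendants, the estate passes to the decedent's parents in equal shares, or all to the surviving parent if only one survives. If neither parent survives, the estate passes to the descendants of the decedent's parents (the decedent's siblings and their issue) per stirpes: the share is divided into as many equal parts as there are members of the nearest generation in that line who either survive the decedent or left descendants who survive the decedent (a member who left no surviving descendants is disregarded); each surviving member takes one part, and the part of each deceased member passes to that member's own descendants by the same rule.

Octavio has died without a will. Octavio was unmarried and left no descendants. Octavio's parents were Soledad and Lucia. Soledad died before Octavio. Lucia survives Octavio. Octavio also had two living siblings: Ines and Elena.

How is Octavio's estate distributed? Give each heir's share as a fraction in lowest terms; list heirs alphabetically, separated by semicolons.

Lucia 1

Only one parent, Lucia, survives, so Lucia takes the entire estate. The siblings take nothing because a surviving parent has priority.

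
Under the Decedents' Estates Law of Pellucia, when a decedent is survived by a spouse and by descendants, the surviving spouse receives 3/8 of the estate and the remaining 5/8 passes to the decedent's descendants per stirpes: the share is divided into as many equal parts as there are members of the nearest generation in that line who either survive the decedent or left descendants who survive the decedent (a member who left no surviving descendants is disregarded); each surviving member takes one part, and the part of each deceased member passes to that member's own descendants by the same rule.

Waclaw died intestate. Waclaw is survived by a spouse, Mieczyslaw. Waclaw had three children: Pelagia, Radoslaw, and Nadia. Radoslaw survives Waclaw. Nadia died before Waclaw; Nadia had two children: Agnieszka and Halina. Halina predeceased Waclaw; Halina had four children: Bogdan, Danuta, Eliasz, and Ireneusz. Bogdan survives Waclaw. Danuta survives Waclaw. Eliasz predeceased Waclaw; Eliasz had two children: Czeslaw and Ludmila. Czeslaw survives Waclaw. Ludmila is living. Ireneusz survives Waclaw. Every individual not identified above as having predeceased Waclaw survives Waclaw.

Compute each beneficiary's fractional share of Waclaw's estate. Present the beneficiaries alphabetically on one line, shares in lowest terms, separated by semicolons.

Mieczyslaw, as surviving spouse, takes 3/8.
The remaining 5/8 passes to Waclaw's descendants per stirpes.
The 5/8 is divided into 3 equal shares of 5/24 among Pelagia, Radoslaw, Nadia.
Pelagia is living and takes 5/24.
Radoslaw is living and takes 5/24.
Nadia predeceased; the 5/24 allotted to Nadia's branch passes to Nadia's issue by representation.
The 5/24 is divided into 2 equal shares of 5/48 among Agnieszka, Halina.
Agnieszka is living and takes 5/48.
Halina predeceased; the 5/48 allotted to Halina's branch passes to Halina's issue by representation.
The 5/48 is divided into 4 equal shares of 5/192 among Bogdan, Danuta, Eliasz, Ireneusz.
Bogdan is living and takes 5/192.
Danuta is living and takes 5/192.
Eliasz predeceased; the 5/192 allotted to Eliasz's branch passes to Eliasz's issue by representation.
The 5/192 is divided into 2 equal shares of 5/384 among Czeslaw, Ludmila.
Czeslaw is living and takes 5/384.
Ludmila is living and takes 5/384.
Ireneusz is living and takes 5/192.

Agnieszka 5/48; Bogdan 5/192; Czeslaw 5/384; Danuta 5/192; Ireneusz 5/192; Ludmila 5/384; Mieczyslaw 3/8; Pelagia 5/24; Radoslaw 5/24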